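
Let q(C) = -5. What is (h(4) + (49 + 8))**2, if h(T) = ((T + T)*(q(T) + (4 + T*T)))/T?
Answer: 7569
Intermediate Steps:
h(T) = -2 + 2*T**2 (h(T) = ((T + T)*(-5 + (4 + T*T)))/T = ((2*T)*(-5 + (4 + T**2)))/T = ((2*T)*(-1 + T**2))/T = (2*T*(-1 + T**2))/T = -2 + 2*T**2)
(h(4) + (49 + 8))**2 = ((-2 + 2*4**2) + (49 + 8))**2 = ((-2 + 2*16) + 57)**2 = ((-2 + 32) + 57)**2 = (30 + 57)**2 = 87**2 = 7569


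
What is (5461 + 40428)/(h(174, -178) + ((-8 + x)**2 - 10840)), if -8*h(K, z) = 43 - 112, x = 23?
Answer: -367112/84851 ≈ -4.3265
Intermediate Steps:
h(K, z) = 69/8 (h(K, z) = -(43 - 112)/8 = -1/8*(-69) = 69/8)
(5461 + 40428)/(h(174, -178) + ((-8 + x)**2 - 10840)) = (5461 + 40428)/(69/8 + ((-8 + 23)**2 - 10840)) = 45889/(69/8 + (15**2 - 10840)) = 45889/(69/8 + (225 - 10840)) = 45889/(69/8 - 10615) = 45889/(-84851/8) = 45889*(-8/84851) = -367112/84851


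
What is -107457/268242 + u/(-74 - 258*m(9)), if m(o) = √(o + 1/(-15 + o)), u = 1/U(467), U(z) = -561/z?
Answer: -5854116451633/14609615711262 + 20081*√318/326785866 ≈ -0.39961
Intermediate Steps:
u = -467/561 (u = 1/(-561/467) = -467/561 ≈ -0.83244)
-107457/268242 + u/(-74 - 258*m(9)) = -107457/268242 - 467/(561*(-74 - 258*√(-1/(-15 + 9))*√(-1 - 9*(-15 + 9)))) = -107457*1/268242 - 467/(561*(-74 - 258*√53*√(-1/(-6)))) = -35819/89414 - 467/(561*(-74 - 258*√318/6)) = -35819/89414 - 467/(561*(-74 - 43*√318))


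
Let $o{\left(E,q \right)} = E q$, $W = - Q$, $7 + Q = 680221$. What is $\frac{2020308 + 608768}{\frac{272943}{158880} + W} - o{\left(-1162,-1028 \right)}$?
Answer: $- \frac{43032154818668984}{36024042459} \approx -1.1945 \cdot 10^{6}$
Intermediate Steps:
$Q = 680214$ ($Q = -7 + 680221 = 680214$)
$W = -680214$ ($W = \left(-1\right) 680214 = -680214$)
$\frac{2020308 + 608768}{\frac{272943}{158880} + W} - o{\left(-1162,-1028 \right)} = \frac{2020308 + 608768}{\frac{272943}{158880} - 680214} - \left(-1162\right) \left(-1028\right) = \frac{2629076}{272943 \cdot \frac{1}{158880} - 680214} - 1194536 = \frac{2629076}{\frac{90981}{52960} - 680214} - 1194536 = \frac{2629076}{- \frac{36024042459}{52960}} - 1194536 = 2629076 \left(- \frac{52960}{36024042459}\right) - 1194536 = - \frac{139235864960}{36024042459} - 1194536 = - \frac{43032154818668984}{36024042459}$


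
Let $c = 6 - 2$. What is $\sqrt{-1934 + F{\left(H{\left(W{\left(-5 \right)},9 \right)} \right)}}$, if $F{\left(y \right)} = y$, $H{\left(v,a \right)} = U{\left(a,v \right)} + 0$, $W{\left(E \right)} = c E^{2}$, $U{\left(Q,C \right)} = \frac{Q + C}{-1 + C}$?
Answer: $\frac{i \sqrt{2104927}}{33} \approx 43.965 i$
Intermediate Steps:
$c = 4$
$U{\left(Q,C \right)} = \frac{C + Q}{-1 + C}$
$W{\left(E \right)} = 4 E^{2}$
$H{\left(v,a \right)} = \frac{a + v}{-1 + v}$ ($H{\left(v,a \right)} = \frac{v + a}{-1 + v} + 0 = \frac{a + v}{-1 + v} + 0 = \frac{a + v}{-1 + v}$)
$\sqrt{-1934 + F{\left(H{\left(W{\left(-5 \right)},9 \right)} \right)}} = \sqrt{-1934 + \frac{9 + 4 \left(-5\right)^{2}}{-1 + 4 \left(-5\right)^{2}}} = \sqrt{-1934 + \frac{9 + 4 \cdot 25}{-1 + 4 \cdot 25}} = \sqrt{-1934 + \frac{9 + 100}{-1 + 100}} = \sqrt{-1934 + \frac{1}{99} \cdot 109} = \sqrt{-1934 + \frac{109}{99}} = \sqrt{- \frac{191357}{99}} = \frac{i \sqrt{2104927}}{33}$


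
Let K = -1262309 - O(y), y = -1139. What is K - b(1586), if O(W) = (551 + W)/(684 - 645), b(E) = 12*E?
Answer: -16657237/13 ≈ -1.2813e+6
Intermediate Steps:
O(W) = 551/39 + W/39 (O(W) = (551 + W)/39 = (551 + W)*(1/39) = 551/39 + W/39)
K = -16409821/13 (K = -1262309 - (551/39 + (1/39)*(-1139)) = -1262309 - (551/39 - 1139/39) = -1262309 - 1*(-196/13) = -1262309 + 196/13 = -16409821/13 ≈ -1.2623e+6)
K - b(1586) = -16409821/13 - 12*1586 = -16409821/13 - 1*19032 = -16409821/13 - 19032 = -16657237/13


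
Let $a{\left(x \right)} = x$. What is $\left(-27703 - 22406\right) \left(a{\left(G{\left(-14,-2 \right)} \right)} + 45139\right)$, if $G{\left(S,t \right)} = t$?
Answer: $-2261769933$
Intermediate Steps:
$\left(-27703 - 22406\right) \left(a{\left(G{\left(-14,-2 \right)} \right)} + 45139\right) = \left(-27703 - 22406\right) \left(-2 + 45139\right) = \left(-50109\right) 45137 = -2261769933$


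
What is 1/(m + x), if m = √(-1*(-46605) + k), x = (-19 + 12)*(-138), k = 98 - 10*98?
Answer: 322/295811 - √45723/887433 ≈ 0.00084758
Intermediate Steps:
k = -882 (k = 98 - 980 = -882)
x = 966 (x = -7*(-138) = 966)
m = √45723 (m = √(-1*(-46605) - 882) = √(46605 - 882) = √45723 ≈ 213.83)
1/(m + x) = 1/(√45723 + 966) = 1/(966 + √45723)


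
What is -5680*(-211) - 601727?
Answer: 596753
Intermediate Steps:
-5680*(-211) - 601727 = 1198480 - 601727 = 596753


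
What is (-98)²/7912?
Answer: 2401/1978 ≈ 1.2139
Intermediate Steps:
(-98)²/7912 = 9604*(1/7912) = 2401/1978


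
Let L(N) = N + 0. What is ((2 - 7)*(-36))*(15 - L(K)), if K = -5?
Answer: 3600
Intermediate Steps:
L(N) = N
((2 - 7)*(-36))*(15 - L(K)) = ((2 - 7)*(-36))*(15 - 1*(-5)) = (-5*(-36))*(15 + 5) = 180*20 = 3600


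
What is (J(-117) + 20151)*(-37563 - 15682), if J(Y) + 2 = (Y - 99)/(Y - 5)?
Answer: -65448594265/61 ≈ -1.0729e+9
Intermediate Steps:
J(Y) = -2 + (-99 + Y)/(-5 + Y) (J(Y) = -2 + (Y - 99)/(Y - 5) = -2 + (-99 + Y)/(-5 + Y))
(J(-117) + 20151)*(-37563 - 15682) = ((-89 - 1*(-117))/(-5 - 117) + 20151)*(-37563 - 15682) = ((-89 + 117)/(-122) + 20151)*(-53245) = (-1/122*28 + 20151)*(-53245) = (-14/61 + 20151)*(-53245) = (1229197/61)*(-53245) = -65448594265/61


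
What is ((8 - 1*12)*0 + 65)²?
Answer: 4225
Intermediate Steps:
((8 - 1*12)*0 + 65)² = ((8 - 12)*0 + 65)² = (-4*0 + 65)² = (0 + 65)² = 65² = 4225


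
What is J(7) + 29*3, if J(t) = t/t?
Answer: 88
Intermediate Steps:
J(t) = 1
J(7) + 29*3 = 1 + 29*3 = 1 + 87 = 88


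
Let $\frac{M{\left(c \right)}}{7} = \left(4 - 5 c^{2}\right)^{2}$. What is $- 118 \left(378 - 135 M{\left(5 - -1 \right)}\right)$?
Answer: $3454089156$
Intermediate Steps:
$M{\left(c \right)} = 7 \left(4 - 5 c^{2}\right)^{2}$
$- 118 \left(378 - 135 M{\left(5 - -1 \right)}\right) = - 118 \left(378 - 135 \cdot 7 \left(-4 + 5 \left(5 - -1\right)^{2}\right)^{2}\right) = - 118 \left(378 - 135 \cdot 7 \left(-4 + 5 \left(5 + 1\right)^{2}\right)^{2}\right) = - 118 \left(378 - 135 \cdot 7 \left(-4 + 5 \cdot 6^{2}\right)^{2}\right) = - 118 \left(378 - 135 \cdot 7 \left(-4 + 5 \cdot 36\right)^{2}\right) = - 118 \left(378 - 135 \cdot 7 \left(-4 + 180\right)^{2}\right) = - 118 \left(378 - 135 \cdot 7 \cdot 176^{2}\right) = - 118 \left(378 - 135 \cdot 7 \cdot 30976\right) = - 118 \left(378 - 29272320\right) = \left(-118\right) \left(-29271942\right) = 3454089156$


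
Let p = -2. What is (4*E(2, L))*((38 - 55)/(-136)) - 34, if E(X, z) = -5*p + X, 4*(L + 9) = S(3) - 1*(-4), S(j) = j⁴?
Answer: -28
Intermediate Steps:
L = 49/4 (L = -9 + (3⁴ - 1*(-4))/4 = -9 + (81 + 4)/4 = -9 + (¼)*85 = -9 + 85/4 = 49/4 ≈ 12.250)
E(X, z) = 10 + X (E(X, z) = -5*(-2) + X = 10 + X)
(4*E(2, L))*((38 - 55)/(-136)) - 34 = (4*(10 + 2))*((38 - 55)/(-136)) - 34 = (4*12)*(-17*(-1/136)) - 34 = 48*(⅛) - 34 = 6 - 34 = -28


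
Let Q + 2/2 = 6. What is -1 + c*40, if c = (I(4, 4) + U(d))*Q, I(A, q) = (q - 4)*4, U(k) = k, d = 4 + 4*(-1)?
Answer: -1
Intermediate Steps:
Q = 5 (Q = -1 + 6 = 5)
d = 0 (d = 4 - 4 = 0)
I(A, q) = -16 + 4*q (I(A, q) = (-4 + q)*4 = -16 + 4*q)
c = 0 (c = ((-16 + 4*4) + 0)*5 = ((-16 + 16) + 0)*5 = (0 + 0)*5 = 0*5 = 0)
-1 + c*40 = -1 + 0*40 = -1 + 0 = -1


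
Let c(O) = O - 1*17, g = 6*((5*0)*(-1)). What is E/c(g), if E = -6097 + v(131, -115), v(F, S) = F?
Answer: 5966/17 ≈ 350.94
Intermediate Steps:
g = 0 (g = 6*(0*(-1)) = 6*0 = 0)
c(O) = -17 + O (c(O) = O - 17 = -17 + O)
E = -5966 (E = -6097 + 131 = -5966)
E/c(g) = -5966/(-17 + 0) = -5966/(-17) = -5966*(-1/17) = 5966/17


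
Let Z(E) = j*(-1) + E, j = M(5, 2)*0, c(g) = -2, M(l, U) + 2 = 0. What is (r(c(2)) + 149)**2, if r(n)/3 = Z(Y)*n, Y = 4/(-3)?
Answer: 24649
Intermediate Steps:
M(l, U) = -2 (M(l, U) = -2 + 0 = -2)
j = 0 (j = -2*0 = 0)
Y = -4/3 (Y = 4*(-1/3) = -4/3 ≈ -1.3333)
Z(E) = E (Z(E) = 0*(-1) + E = 0 + E = E)
r(n) = -4*n (r(n) = 3*(-4*n/3) = -4*n)
(r(c(2)) + 149)**2 = (-4*(-2) + 149)**2 = (8 + 149)**2 = 157**2 = 24649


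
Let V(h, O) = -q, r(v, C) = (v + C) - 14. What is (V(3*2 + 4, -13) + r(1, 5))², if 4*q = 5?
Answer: 1369/16 ≈ 85.563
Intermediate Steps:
q = 5/4 (q = (¼)*5 = 5/4 ≈ 1.2500)
r(v, C) = -14 + C + v (r(v, C) = (C + v) - 14 = -14 + C + v)
V(h, O) = -5/4 (V(h, O) = -1*5/4 = -5/4)
(V(3*2 + 4, -13) + r(1, 5))² = (-5/4 + (-14 + 5 + 1))² = (-5/4 - 8)² = (-37/4)² = 1369/16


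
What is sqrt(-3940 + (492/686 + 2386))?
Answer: 2*I*sqrt(932358)/49 ≈ 39.412*I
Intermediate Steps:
sqrt(-3940 + (492/686 + 2386)) = sqrt(-3940 + (492*(1/686) + 2386)) = sqrt(-3940 + (246/343 + 2386)) = sqrt(-3940 + 818644/343) = sqrt(-532776/343) = 2*I*sqrt(932358)/49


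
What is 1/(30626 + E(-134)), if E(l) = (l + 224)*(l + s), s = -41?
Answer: 1/14876 ≈ 6.7222e-5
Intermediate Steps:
E(l) = (-41 + l)*(224 + l) (E(l) = (l + 224)*(l - 41) = (224 + l)*(-41 + l) = (-41 + l)*(224 + l))
1/(30626 + E(-134)) = 1/(30626 + (-9184 + (-134)² + 183*(-134))) = 1/(30626 + (-9184 + 17956 - 24522)) = 1/(30626 - 15750) = 1/14876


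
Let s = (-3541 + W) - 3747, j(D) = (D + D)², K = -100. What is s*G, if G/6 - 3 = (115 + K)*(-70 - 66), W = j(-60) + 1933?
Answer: -110547990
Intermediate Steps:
j(D) = 4*D² (j(D) = (2*D)² = 4*D²)
W = 16333 (W = 4*(-60)² + 1933 = 4*3600 + 1933 = 14400 + 1933 = 16333)
G = -12222 (G = 18 + 6*((115 - 100)*(-70 - 66)) = 18 + 6*(15*(-136)) = 18 + 6*(-2040) = 18 - 12240 = -12222)
s = 9045 (s = (-3541 + 16333) - 3747 = 12792 - 3747 = 9045)
s*G = 9045*(-12222) = -110547990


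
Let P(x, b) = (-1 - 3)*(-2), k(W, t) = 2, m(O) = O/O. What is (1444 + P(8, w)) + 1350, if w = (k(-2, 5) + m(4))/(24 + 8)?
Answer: 2802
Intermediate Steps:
m(O) = 1
w = 3/32 (w = (2 + 1)/(24 + 8) = 3/32 ≈ 0.093750)
P(x, b) = 8 (P(x, b) = -4*(-2) = 8)
(1444 + P(8, w)) + 1350 = (1444 + 8) + 1350 = 1452 + 1350 = 2802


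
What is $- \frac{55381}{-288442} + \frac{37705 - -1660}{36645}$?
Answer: $\frac{382398745}{301998774} \approx 1.2662$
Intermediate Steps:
$- \frac{55381}{-288442} + \frac{37705 - -1660}{36645} = \left(-55381\right) \left(- \frac{1}{288442}\right) + \left(37705 + 1660\right) \frac{1}{36645} = \frac{55381}{288442} + 39365 \cdot \frac{1}{36645} = \frac{55381}{288442} + \frac{7873}{7329} = \frac{382398745}{301998774}$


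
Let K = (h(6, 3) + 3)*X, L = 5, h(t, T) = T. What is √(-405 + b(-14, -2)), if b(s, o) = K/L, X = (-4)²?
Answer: I*√9645/5 ≈ 19.642*I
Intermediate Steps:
X = 16
K = 96 (K = (3 + 3)*16 = 6*16 = 96)
b(s, o) = 96/5
√(-405 + b(-14, -2)) = √(-405 + 96/5) = √(-1929/5) = I*√9645/5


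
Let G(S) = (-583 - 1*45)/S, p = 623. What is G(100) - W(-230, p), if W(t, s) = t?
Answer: 5593/25 ≈ 223.72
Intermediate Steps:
G(S) = -628/S (G(S) = (-583 - 45)/S = -628/S)
G(100) - W(-230, p) = -628/100 - 1*(-230) = -628*1/100 + 230 = -157/25 + 230 = 5593/25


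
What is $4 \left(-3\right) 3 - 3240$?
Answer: $-3276$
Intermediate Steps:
$4 \left(-3\right) 3 - 3240 = \left(-12\right) 3 - 3240 = -36 - 3240 = -3276$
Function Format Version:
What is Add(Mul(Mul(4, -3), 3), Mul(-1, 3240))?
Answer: -3276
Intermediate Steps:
Add(Mul(Mul(4, -3), 3), Mul(-1, 3240)) = Add(Mul(-12, 3), -3240) = Add(-36, -3240) = -3276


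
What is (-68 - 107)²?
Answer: 30625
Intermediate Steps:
(-68 - 107)² = (-175)² = 30625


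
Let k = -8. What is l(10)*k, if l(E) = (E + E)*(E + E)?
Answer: -3200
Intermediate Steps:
l(E) = 4*E² (l(E) = (2*E)*(2*E) = 4*E²)
l(10)*k = (4*10²)*(-8) = (4*100)*(-8) = 400*(-8) = -3200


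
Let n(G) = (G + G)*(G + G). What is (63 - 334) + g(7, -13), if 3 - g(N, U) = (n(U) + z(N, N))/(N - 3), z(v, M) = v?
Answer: -1755/4 ≈ -438.75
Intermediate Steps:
n(G) = 4*G**2 (n(G) = (2*G)*(2*G) = 4*G**2)
g(N, U) = 3 - (N + 4*U**2)/(-3 + N) (g(N, U) = 3 - (4*U**2 + N)/(N - 3) = 3 - (N + 4*U**2)/(-3 + N))
(63 - 334) + g(7, -13) = (63 - 334) + (-9 - 4*(-13)**2 + 2*7)/(-3 + 7) = -271 + (-9 - 4*169 + 14)/4 = -271 + (-9 - 676 + 14)/4 = -271 + (1/4)*(-671) = -271 - 671/4 = -1755/4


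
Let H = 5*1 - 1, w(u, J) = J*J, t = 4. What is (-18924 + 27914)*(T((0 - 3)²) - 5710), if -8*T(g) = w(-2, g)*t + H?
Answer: -51701490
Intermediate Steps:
w(u, J) = J²
H = 4 (H = 5 - 1 = 4)
T(g) = -½ - g²/2 (T(g) = -(g²*4 + 4)/8 = -(4*g² + 4)/8 = -(4 + 4*g²)/8 = -½ - g²/2)
(-18924 + 27914)*(T((0 - 3)²) - 5710) = (-18924 + 27914)*((-½ - (0 - 3)⁴/2) - 5710) = 8990*((-½ - ((-3)²)²/2) - 5710) = 8990*((-½ - ½*9²) - 5710) = 8990*((-½ - ½*81) - 5710) = 8990*((-½ - 81/2) - 5710) = 8990*(-41 - 5710) = 8990*(-5751) = -51701490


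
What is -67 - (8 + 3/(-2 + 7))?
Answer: -378/5 ≈ -75.600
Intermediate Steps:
-67 - (8 + 3/(-2 + 7)) = -67 - (8 + 3/5) = -67 - 1*43/5 = -67 - 43/5 = -378/5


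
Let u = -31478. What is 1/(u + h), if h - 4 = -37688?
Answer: -1/69162 ≈ -1.4459e-5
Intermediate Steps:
h = -37684 (h = 4 - 37688 = -37684)
1/(u + h) = 1/(-31478 - 37684) = 1/(-69162) = -1/69162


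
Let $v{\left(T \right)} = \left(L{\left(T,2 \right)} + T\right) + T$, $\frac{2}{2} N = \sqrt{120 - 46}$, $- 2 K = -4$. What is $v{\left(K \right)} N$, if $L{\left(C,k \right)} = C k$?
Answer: $8 \sqrt{74} \approx 68.819$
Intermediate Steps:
$K = 2$ ($K = \left(- \frac{1}{2}\right) \left(-4\right) = 2$)
$N = \sqrt{74}$ ($N = \sqrt{120 - 46} = \sqrt{74} \approx 8.6023$)
$v{\left(T \right)} = 4 T$ ($v{\left(T \right)} = \left(T 2 + T\right) + T = \left(2 T + T\right) + T = 3 T + T = 4 T$)
$v{\left(K \right)} N = 4 \cdot 2 \sqrt{74} = 8 \sqrt{74}$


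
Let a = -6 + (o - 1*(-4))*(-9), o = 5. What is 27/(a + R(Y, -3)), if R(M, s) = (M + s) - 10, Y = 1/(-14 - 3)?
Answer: -17/63 ≈ -0.26984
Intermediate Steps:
Y = -1/17 (Y = 1/(-17) = -1/17 ≈ -0.058824)
R(M, s) = -10 + M + s
a = -87 (a = -6 + (5 - 1*(-4))*(-9) = -6 + (5 + 4)*(-9) = -6 + 9*(-9) = -6 - 81 = -87)
27/(a + R(Y, -3)) = 27/(-87 + (-10 - 1/17 - 3)) = 27/(-87 - 222/17) = 27/(-1701/17) = 27*(-17/1701) = -17/63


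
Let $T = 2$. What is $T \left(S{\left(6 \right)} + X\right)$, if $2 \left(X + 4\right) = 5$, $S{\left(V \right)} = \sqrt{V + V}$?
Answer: $-3 + 4 \sqrt{3} \approx 3.9282$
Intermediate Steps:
$S{\left(V \right)} = \sqrt{2} \sqrt{V}$ ($S{\left(V \right)} = \sqrt{2 V} = \sqrt{2} \sqrt{V}$)
$X = - \frac{3}{2}$ ($X = -4 + \frac{1}{2} \cdot 5 = -4 + \frac{5}{2} = - \frac{3}{2} \approx -1.5$)
$T \left(S{\left(6 \right)} + X\right) = 2 \left(\sqrt{2} \sqrt{6} - \frac{3}{2}\right) = 2 \left(2 \sqrt{3} - \frac{3}{2}\right) = 2 \left(- \frac{3}{2} + 2 \sqrt{3}\right) = -3 + 4 \sqrt{3}$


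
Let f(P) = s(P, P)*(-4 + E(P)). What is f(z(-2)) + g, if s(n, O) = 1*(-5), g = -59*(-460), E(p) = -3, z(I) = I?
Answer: 27175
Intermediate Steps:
g = 27140
s(n, O) = -5
f(P) = 35 (f(P) = -5*(-4 - 3) = -5*(-7) = 35)
f(z(-2)) + g = 35 + 27140 = 27175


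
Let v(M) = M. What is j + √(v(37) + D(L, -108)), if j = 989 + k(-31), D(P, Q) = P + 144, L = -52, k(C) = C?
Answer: 958 + √129 ≈ 969.36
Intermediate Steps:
D(P, Q) = 144 + P
j = 958 (j = 989 - 31 = 958)
j + √(v(37) + D(L, -108)) = 958 + √(37 + (144 - 52)) = 958 + √(37 + 92) = 958 + √129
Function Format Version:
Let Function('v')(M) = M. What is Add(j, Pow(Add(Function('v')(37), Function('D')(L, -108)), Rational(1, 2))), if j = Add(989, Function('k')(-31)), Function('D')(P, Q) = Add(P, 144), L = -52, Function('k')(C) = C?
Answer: Add(958, Pow(129, Rational(1, 2))) ≈ 969.36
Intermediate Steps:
Function('D')(P, Q) = Add(144, P)
j = 958 (j = Add(989, -31) = 958)
Add(j, Pow(Add(Function('v')(37), Function('D')(L, -108)), Rational(1, 2))) = Add(958, Pow(Add(37, Add(144, -52)), Rational(1, 2))) = Add(958, Pow(Add(37, 92), Rational(1, 2))) = Add(958, Pow(129, Rational(1, 2)))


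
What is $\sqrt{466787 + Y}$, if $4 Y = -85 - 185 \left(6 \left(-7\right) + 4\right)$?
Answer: $\frac{\sqrt{1874093}}{2} \approx 684.49$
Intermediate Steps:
$Y = \frac{6945}{4}$ ($Y = \frac{-85 - 185 \left(6 \left(-7\right) + 4\right)}{4} = \frac{-85 - 185 \left(-42 + 4\right)}{4} = \frac{-85 - -7030}{4} = \frac{-85 + 7030}{4} = \frac{1}{4} \cdot 6945 = \frac{6945}{4} \approx 1736.3$)
$\sqrt{466787 + Y} = \sqrt{466787 + \frac{6945}{4}} = \sqrt{\frac{1874093}{4}} = \frac{\sqrt{1874093}}{2}$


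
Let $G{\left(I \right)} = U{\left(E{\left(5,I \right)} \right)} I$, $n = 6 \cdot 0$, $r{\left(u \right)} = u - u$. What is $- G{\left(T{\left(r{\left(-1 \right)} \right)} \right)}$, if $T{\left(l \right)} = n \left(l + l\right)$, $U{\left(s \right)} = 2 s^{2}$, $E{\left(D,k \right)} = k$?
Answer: $0$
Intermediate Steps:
$r{\left(u \right)} = 0$
$n = 0$
$T{\left(l \right)} = 0$ ($T{\left(l \right)} = 0 \left(l + l\right) = 0 \cdot 2 l = 0$)
$G{\left(I \right)} = 2 I^{3}$ ($G{\left(I \right)} = 2 I^{2} I = 2 I^{3}$)
$- G{\left(T{\left(r{\left(-1 \right)} \right)} \right)} = - 2 \cdot 0^{3} = - 2 \cdot 0 = \left(-1\right) 0 = 0$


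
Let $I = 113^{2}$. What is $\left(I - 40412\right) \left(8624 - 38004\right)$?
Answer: $812151340$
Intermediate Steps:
$I = 12769$
$\left(I - 40412\right) \left(8624 - 38004\right) = \left(12769 - 40412\right) \left(8624 - 38004\right) = \left(-27643\right) \left(-29380\right) = 812151340$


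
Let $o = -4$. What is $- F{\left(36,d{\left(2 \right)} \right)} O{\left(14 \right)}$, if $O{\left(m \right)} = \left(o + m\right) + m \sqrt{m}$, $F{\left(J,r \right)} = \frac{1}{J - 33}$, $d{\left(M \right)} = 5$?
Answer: $- \frac{10}{3} - \frac{14 \sqrt{14}}{3} \approx -20.794$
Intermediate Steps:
$F{\left(J,r \right)} = \frac{1}{-33 + J}$
$O{\left(m \right)} = -4 + m + m^{\frac{3}{2}}$ ($O{\left(m \right)} = \left(-4 + m\right) + m \sqrt{m} = \left(-4 + m\right) + m^{\frac{3}{2}} = -4 + m + m^{\frac{3}{2}}$)
$- F{\left(36,d{\left(2 \right)} \right)} O{\left(14 \right)} = - \frac{-4 + 14 + 14^{\frac{3}{2}}}{-33 + 36} = - \frac{-4 + 14 + 14 \sqrt{14}}{3} = - \frac{10 + 14 \sqrt{14}}{3} = - (\frac{10}{3} + \frac{14 \sqrt{14}}{3}) = - \frac{10}{3} - \frac{14 \sqrt{14}}{3}$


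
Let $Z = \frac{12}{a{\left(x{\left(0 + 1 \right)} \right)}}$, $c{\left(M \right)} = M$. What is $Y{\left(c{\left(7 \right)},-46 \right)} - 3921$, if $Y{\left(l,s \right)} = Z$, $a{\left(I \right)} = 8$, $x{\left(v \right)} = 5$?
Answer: $- \frac{7839}{2} \approx -3919.5$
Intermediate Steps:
$Z = \frac{3}{2}$ ($Z = \frac{12}{8} = 12 \cdot \frac{1}{8} = \frac{3}{2} \approx 1.5$)
$Y{\left(l,s \right)} = \frac{3}{2}$
$Y{\left(c{\left(7 \right)},-46 \right)} - 3921 = \frac{3}{2} - 3921 = - \frac{7839}{2}$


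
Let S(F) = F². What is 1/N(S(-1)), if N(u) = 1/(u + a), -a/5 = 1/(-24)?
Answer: 29/24 ≈ 1.2083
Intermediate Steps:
a = 5/24 (a = -5/(-24) = -5*(-1/24) = 5/24 ≈ 0.20833)
N(u) = 1/(5/24 + u) (N(u) = 1/(u + 5/24) = 1/(5/24 + u))
1/N(S(-1)) = 1/(24/(5 + 24*(-1)²)) = 1/(24/(5 + 24*1)) = 1/(24/(5 + 24)) = 1/(24/29) = 29/24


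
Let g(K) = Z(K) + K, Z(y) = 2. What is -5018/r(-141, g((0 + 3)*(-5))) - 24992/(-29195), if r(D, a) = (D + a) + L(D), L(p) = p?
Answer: 6154926/344501 ≈ 17.866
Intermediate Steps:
g(K) = 2 + K
r(D, a) = a + 2*D (r(D, a) = (D + a) + D = a + 2*D)
-5018/r(-141, g((0 + 3)*(-5))) - 24992/(-29195) = -5018/((2 + (0 + 3)*(-5)) + 2*(-141)) - 24992/(-29195) = -5018/((2 + 3*(-5)) - 282) - 24992*(-1/29195) = -5018/((2 - 15) - 282) + 24992/29195 = -5018/(-13 - 282) + 24992/29195 = -5018/(-295) + 24992/29195 = -5018*(-1/295) + 24992/29195 = 5018/295 + 24992/29195 = 6154926/344501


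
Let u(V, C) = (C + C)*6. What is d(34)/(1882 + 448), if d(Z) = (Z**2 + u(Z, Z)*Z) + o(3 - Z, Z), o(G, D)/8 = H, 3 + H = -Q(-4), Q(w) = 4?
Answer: 7486/1165 ≈ 6.4258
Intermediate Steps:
u(V, C) = 12*C (u(V, C) = (2*C)*6 = 12*C)
H = -7 (H = -3 - 1*4 = -3 - 4 = -7)
o(G, D) = -56 (o(G, D) = 8*(-7) = -56)
d(Z) = -56 + 13*Z**2 (d(Z) = (Z**2 + (12*Z)*Z) - 56 = (Z**2 + 12*Z**2) - 56 = 13*Z**2 - 56 = -56 + 13*Z**2)
d(34)/(1882 + 448) = (-56 + 13*34**2)/(1882 + 448) = (-56 + 13*1156)/2330 = (-56 + 15028)*(1/2330) = 14972*(1/2330) = 7486/1165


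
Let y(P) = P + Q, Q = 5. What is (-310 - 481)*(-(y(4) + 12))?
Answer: 16611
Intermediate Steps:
y(P) = 5 + P (y(P) = P + 5 = 5 + P)
(-310 - 481)*(-(y(4) + 12)) = (-310 - 481)*(-((5 + 4) + 12)) = -(-791)*(9 + 12) = -(-791)*21 = -791*(-21) = 16611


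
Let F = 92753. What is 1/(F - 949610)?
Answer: -1/856857 ≈ -1.1671e-6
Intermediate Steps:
1/(F - 949610) = 1/(92753 - 949610) = 1/(-856857) = -1/856857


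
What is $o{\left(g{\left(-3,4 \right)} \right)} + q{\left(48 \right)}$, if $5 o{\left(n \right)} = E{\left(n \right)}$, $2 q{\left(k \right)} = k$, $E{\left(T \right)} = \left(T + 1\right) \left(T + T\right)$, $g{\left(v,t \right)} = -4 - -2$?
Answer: $\frac{124}{5} \approx 24.8$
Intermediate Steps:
$g{\left(v,t \right)} = -2$ ($g{\left(v,t \right)} = -4 + 2 = -2$)
$E{\left(T \right)} = 2 T \left(1 + T\right)$ ($E{\left(T \right)} = \left(1 + T\right) 2 T = 2 T \left(1 + T\right)$)
$q{\left(k \right)} = \frac{k}{2}$
$o{\left(n \right)} = \frac{2 n \left(1 + n\right)}{5}$
$o{\left(g{\left(-3,4 \right)} \right)} + q{\left(48 \right)} = \frac{2}{5} \left(-2\right) \left(1 - 2\right) + \frac{1}{2} \cdot 48 = \frac{2}{5} \left(-2\right) \left(-1\right) + 24 = \frac{4}{5} + 24 = \frac{124}{5}$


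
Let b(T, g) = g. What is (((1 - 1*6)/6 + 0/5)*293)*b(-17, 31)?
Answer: -45415/6 ≈ -7569.2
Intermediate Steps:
(((1 - 1*6)/6 + 0/5)*293)*b(-17, 31) = (((1 - 1*6)/6 + 0/5)*293)*31 = (((1 - 6)*(⅙) + 0*(⅕))*293)*31 = ((-5*⅙ + 0)*293)*31 = ((-⅚ + 0)*293)*31 = -⅚*293*31 = -1465/6*31 = -45415/6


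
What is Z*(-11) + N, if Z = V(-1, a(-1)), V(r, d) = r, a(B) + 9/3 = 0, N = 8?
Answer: 19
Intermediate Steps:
a(B) = -3 (a(B) = -3 + 0 = -3)
Z = -1
Z*(-11) + N = -1*(-11) + 8 = 11 + 8 = 19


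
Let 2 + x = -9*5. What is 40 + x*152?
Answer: -7104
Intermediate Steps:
x = -47 (x = -2 - 9*5 = -2 - 45 = -47)
40 + x*152 = 40 - 47*152 = 40 - 7144 = -7104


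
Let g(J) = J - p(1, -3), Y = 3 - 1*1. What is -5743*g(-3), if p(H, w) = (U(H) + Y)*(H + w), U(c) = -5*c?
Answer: 51687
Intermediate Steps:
Y = 2 (Y = 3 - 1 = 2)
p(H, w) = (2 - 5*H)*(H + w) (p(H, w) = (-5*H + 2)*(H + w) = (2 - 5*H)*(H + w))
g(J) = -6 + J (g(J) = J - (-5*1**2 + 2*1 + 2*(-3) - 5*1*(-3)) = J - (-5*1 + 2 - 6 + 15) = J - (-5 + 2 - 6 + 15) = J - 1*6 = J - 6 = -6 + J)
-5743*g(-3) = -5743*(-6 - 3) = -5743*(-9) = 51687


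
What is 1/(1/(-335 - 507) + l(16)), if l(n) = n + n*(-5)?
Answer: -842/53889 ≈ -0.015625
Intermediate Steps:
l(n) = -4*n (l(n) = n - 5*n = -4*n)
1/(1/(-335 - 507) + l(16)) = 1/(1/(-335 - 507) - 4*16) = 1/(1/(-842) - 64) = 1/(-1/842 - 64) = 1/(-53889/842) = -842/53889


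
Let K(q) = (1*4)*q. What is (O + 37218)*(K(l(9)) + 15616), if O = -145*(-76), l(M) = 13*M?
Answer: 775859992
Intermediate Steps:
O = 11020
K(q) = 4*q
(O + 37218)*(K(l(9)) + 15616) = (11020 + 37218)*(4*(13*9) + 15616) = 48238*(4*117 + 15616) = 48238*(468 + 15616) = 48238*16084 = 775859992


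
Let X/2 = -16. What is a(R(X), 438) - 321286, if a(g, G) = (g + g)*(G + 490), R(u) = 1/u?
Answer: -321344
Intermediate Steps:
X = -32 (X = 2*(-16) = -32)
a(g, G) = 2*g*(490 + G) (a(g, G) = (2*g)*(490 + G) = 2*g*(490 + G))
a(R(X), 438) - 321286 = 2*(490 + 438)/(-32) - 321286 = 2*(-1/32)*928 - 321286 = -58 - 321286 = -321344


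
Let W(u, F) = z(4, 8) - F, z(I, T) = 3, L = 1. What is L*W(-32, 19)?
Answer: -16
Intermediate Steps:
W(u, F) = 3 - F
L*W(-32, 19) = 1*(3 - 1*19) = 1*(3 - 19) = 1*(-16) = -16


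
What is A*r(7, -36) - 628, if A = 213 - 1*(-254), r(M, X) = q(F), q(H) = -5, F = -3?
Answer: -2963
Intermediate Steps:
r(M, X) = -5
A = 467 (A = 213 + 254 = 467)
A*r(7, -36) - 628 = 467*(-5) - 628 = -2335 - 628 = -2963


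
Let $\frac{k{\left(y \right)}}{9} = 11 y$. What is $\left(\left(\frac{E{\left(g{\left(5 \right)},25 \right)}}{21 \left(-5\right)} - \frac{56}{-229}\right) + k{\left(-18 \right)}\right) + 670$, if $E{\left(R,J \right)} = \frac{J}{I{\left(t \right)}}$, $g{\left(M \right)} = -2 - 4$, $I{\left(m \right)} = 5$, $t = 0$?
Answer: $- \frac{5346661}{4809} \approx -1111.8$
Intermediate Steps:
$k{\left(y \right)} = 99 y$ ($k{\left(y \right)} = 9 \cdot 11 y = 99 y$)
$g{\left(M \right)} = -6$ ($g{\left(M \right)} = -2 - 4 = -6$)
$E{\left(R,J \right)} = \frac{J}{5}$
$\left(\left(\frac{E{\left(g{\left(5 \right)},25 \right)}}{21 \left(-5\right)} - \frac{56}{-229}\right) + k{\left(-18 \right)}\right) + 670 = \left(\left(\frac{\frac{1}{5} \cdot 25}{21 \left(-5\right)} - \frac{56}{-229}\right) + 99 \left(-18\right)\right) + 670 = \left(\left(\frac{5}{-105} - - \frac{56}{229}\right) - 1782\right) + 670 = \left(\left(5 \left(- \frac{1}{105}\right) + \frac{56}{229}\right) - 1782\right) + 670 = \left(\left(- \frac{1}{21} + \frac{56}{229}\right) - 1782\right) + 670 = \left(\frac{947}{4809} - 1782\right) + 670 = - \frac{8568691}{4809} + 670 = - \frac{5346661}{4809}$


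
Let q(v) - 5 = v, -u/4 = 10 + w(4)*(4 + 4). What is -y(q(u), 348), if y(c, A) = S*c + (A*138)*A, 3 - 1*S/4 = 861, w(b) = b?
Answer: -17271768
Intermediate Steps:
S = -3432 (S = 12 - 4*861 = 12 - 3444 = -3432)
u = -168 (u = -4*(10 + 4*(4 + 4)) = -4*(10 + 4*8) = -4*(10 + 32) = -4*42 = -168)
q(v) = 5 + v
y(c, A) = -3432*c + 138*A**2 (y(c, A) = -3432*c + (A*138)*A = -3432*c + (138*A)*A = -3432*c + 138*A**2)
-y(q(u), 348) = -(-3432*(5 - 168) + 138*348**2) = -(-3432*(-163) + 138*121104) = -(559416 + 16712352) = -1*17271768 = -17271768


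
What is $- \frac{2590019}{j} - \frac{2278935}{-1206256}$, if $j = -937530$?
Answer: $\frac{2630397944707}{565450593840} \approx 4.6519$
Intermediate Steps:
$- \frac{2590019}{j} - \frac{2278935}{-1206256} = - \frac{2590019}{-937530} - \frac{2278935}{-1206256} = \left(-2590019\right) \left(- \frac{1}{937530}\right) - - \frac{2278935}{1206256} = \frac{2590019}{937530} + \frac{2278935}{1206256} = \frac{2630397944707}{565450593840}$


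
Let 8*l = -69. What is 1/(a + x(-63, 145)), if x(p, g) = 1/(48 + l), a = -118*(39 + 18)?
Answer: -315/2118682 ≈ -0.00014868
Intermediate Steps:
l = -69/8 (l = (1/8)*(-69) = -69/8 ≈ -8.6250)
a = -6726 (a = -118*57 = -6726)
x(p, g) = 8/315 (x(p, g) = 1/(48 - 69/8) = 1/(315/8) = 8/315)
1/(a + x(-63, 145)) = 1/(-6726 + 8/315) = 1/(-2118682/315) = -315/2118682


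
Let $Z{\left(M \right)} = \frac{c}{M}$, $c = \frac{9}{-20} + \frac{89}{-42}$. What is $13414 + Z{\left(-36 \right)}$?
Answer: $\frac{202820759}{15120} \approx 13414.0$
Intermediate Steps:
$c = - \frac{1079}{420}$ ($c = 9 \left(- \frac{1}{20}\right) + 89 \left(- \frac{1}{42}\right) = - \frac{9}{20} - \frac{89}{42} = - \frac{1079}{420} \approx -2.569$)
$Z{\left(M \right)} = - \frac{1079}{420 M}$
$13414 + Z{\left(-36 \right)} = 13414 - \frac{1079}{420 \left(-36\right)} = 13414 - - \frac{1079}{15120} = 13414 + \frac{1079}{15120} = \frac{202820759}{15120}$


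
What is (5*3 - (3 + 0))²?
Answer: 144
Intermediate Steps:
(5*3 - (3 + 0))² = (15 - 1*3)² = (15 - 3)² = 12² = 144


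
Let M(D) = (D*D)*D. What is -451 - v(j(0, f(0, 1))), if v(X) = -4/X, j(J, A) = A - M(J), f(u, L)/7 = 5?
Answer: -15781/35 ≈ -450.89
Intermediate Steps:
f(u, L) = 35 (f(u, L) = 7*5 = 35)
M(D) = D³ (M(D) = D²*D = D³)
j(J, A) = A - J³
-451 - v(j(0, f(0, 1))) = -451 - (-4)/(35 - 1*0³) = -451 - (-4)/(35 - 1*0) = -451 - (-4)/(35 + 0) = -451 - (-4)/35 = -451 - 1*(-4/35) = -451 + 4/35 = -15781/35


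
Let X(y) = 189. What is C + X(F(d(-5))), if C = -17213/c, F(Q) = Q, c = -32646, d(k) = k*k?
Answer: 6187307/32646 ≈ 189.53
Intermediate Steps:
d(k) = k**2
C = 17213/32646 (C = -17213/(-32646) = -17213*(-1/32646) = 17213/32646 ≈ 0.52726)
C + X(F(d(-5))) = 17213/32646 + 189 = 6187307/32646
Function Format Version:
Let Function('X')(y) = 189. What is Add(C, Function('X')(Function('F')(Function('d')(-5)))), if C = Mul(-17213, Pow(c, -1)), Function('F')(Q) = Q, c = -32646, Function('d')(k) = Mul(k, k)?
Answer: Rational(6187307, 32646) ≈ 189.53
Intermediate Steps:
Function('d')(k) = Pow(k, 2)
C = Rational(17213, 32646) (C = Mul(-17213, Pow(-32646, -1)) = Mul(-17213, Rational(-1, 32646)) = Rational(17213, 32646) ≈ 0.52726)
Add(C, Function('X')(Function('F')(Function('d')(-5)))) = Add(Rational(17213, 32646), 189) = Rational(6187307, 32646)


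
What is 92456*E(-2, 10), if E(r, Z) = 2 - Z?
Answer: -739648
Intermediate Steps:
92456*E(-2, 10) = 92456*(2 - 1*10) = 92456*(2 - 10) = 92456*(-8) = -739648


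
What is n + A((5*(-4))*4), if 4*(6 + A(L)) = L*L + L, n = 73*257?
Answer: 20335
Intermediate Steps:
n = 18761
A(L) = -6 + L/4 + L²/4 (A(L) = -6 + (L*L + L)/4 = -6 + (L² + L)/4 = -6 + (L + L²)/4 = -6 + (L/4 + L²/4) = -6 + L/4 + L²/4)
n + A((5*(-4))*4) = 18761 + (-6 + ((5*(-4))*4)/4 + ((5*(-4))*4)²/4) = 18761 + (-6 + (-20*4)/4 + (-20*4)²/4) = 18761 + (-6 + (¼)*(-80) + (¼)*(-80)²) = 18761 + (-6 - 20 + (¼)*6400) = 18761 + (-6 - 20 + 1600) = 18761 + 1574 = 20335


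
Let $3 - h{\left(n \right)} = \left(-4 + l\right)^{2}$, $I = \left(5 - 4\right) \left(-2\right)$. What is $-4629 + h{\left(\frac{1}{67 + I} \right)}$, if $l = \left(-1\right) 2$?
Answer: $-4662$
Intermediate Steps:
$I = -2$ ($I = 1 \left(-2\right) = -2$)
$l = -2$
$h{\left(n \right)} = -33$ ($h{\left(n \right)} = 3 - \left(-4 - 2\right)^{2} = 3 - \left(-6\right)^{2} = 3 - 36 = -33$)
$-4629 + h{\left(\frac{1}{67 + I} \right)} = -4629 - 33 = -4662$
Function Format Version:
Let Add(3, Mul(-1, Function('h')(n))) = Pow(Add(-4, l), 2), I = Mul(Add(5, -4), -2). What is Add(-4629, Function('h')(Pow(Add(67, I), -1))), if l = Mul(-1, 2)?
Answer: -4662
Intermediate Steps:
I = -2 (I = Mul(1, -2) = -2)
l = -2
Function('h')(n) = -33 (Function('h')(n) = Add(3, Mul(-1, Pow(Add(-4, -2), 2))) = Add(3, Mul(-1, Pow(-6, 2))) = Add(3, Mul(-1, 36)) = Add(3, -36) = -33)
Add(-4629, Function('h')(Pow(Add(67, I), -1))) = Add(-4629, -33) = -4662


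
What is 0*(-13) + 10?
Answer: 10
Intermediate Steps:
0*(-13) + 10 = 0 + 10 = 10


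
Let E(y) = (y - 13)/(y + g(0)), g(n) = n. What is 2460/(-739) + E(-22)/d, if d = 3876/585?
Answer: -64879365/21005336 ≈ -3.0887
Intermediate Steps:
d = 1292/195 (d = 3876*(1/585) = 1292/195 ≈ 6.6256)
E(y) = (-13 + y)/y (E(y) = (y - 13)/(y + 0) = (-13 + y)/y)
2460/(-739) + E(-22)/d = 2460/(-739) + ((-13 - 22)/(-22))/(1292/195) = 2460*(-1/739) - 1/22*(-35)*(195/1292) = -2460/739 + (35/22)*(195/1292) = -2460/739 + 6825/28424 = -64879365/21005336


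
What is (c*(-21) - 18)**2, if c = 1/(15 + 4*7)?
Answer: 632025/1849 ≈ 341.82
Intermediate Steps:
c = 1/43 (c = 1/(15 + 28) = 1/43 ≈ 0.023256)
(c*(-21) - 18)**2 = ((1/43)*(-21) - 18)**2 = (-21/43 - 18)**2 = (-795/43)**2 = 632025/1849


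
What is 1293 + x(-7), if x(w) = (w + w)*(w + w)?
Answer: 1489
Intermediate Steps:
x(w) = 4*w² (x(w) = (2*w)*(2*w) = 4*w²)
1293 + x(-7) = 1293 + 4*(-7)² = 1293 + 4*49 = 1293 + 196 = 1489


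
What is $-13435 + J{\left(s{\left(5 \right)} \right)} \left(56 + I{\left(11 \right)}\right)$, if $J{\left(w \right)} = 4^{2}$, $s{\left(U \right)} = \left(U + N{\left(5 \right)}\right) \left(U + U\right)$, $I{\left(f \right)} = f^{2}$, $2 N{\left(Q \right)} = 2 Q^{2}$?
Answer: $-10603$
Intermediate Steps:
$N{\left(Q \right)} = Q^{2}$ ($N{\left(Q \right)} = \frac{2 Q^{2}}{2} = Q^{2}$)
$s{\left(U \right)} = 2 U \left(25 + U\right)$ ($s{\left(U \right)} = \left(U + 5^{2}\right) \left(U + U\right) = \left(U + 25\right) 2 U = \left(25 + U\right) 2 U = 2 U \left(25 + U\right)$)
$J{\left(w \right)} = 16$
$-13435 + J{\left(s{\left(5 \right)} \right)} \left(56 + I{\left(11 \right)}\right) = -13435 + 16 \left(56 + 11^{2}\right) = -13435 + 16 \left(56 + 121\right) = -13435 + 16 \cdot 177 = -13435 + 2832 = -10603$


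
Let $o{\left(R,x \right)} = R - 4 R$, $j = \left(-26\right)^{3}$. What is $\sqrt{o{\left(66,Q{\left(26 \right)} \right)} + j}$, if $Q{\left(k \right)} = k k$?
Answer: $i \sqrt{17774} \approx 133.32 i$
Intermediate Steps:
$j = -17576$
$Q{\left(k \right)} = k^{2}$
$o{\left(R,x \right)} = - 3 R$
$\sqrt{o{\left(66,Q{\left(26 \right)} \right)} + j} = \sqrt{\left(-3\right) 66 - 17576} = \sqrt{-198 - 17576} = \sqrt{-17774} = i \sqrt{17774}$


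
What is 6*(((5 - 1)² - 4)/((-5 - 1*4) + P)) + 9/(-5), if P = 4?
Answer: -81/5 ≈ -16.200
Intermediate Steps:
6*(((5 - 1)² - 4)/((-5 - 1*4) + P)) + 9/(-5) = 6*(((5 - 1)² - 4)/((-5 - 1*4) + 4)) + 9/(-5) = 6*((4² - 4)/((-5 - 4) + 4)) + 9*(-⅕) = 6*((16 - 4)/(-9 + 4)) - 9/5 = 6*(12/(-5)) - 9/5 = 6*(12*(-⅕)) - 9/5 = 6*(-12/5) - 9/5 = -72/5 - 9/5 = -81/5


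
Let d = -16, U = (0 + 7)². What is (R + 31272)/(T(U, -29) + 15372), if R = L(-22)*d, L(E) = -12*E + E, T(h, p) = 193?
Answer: 5480/3113 ≈ 1.7604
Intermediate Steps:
U = 49 (U = 7² = 49)
L(E) = -11*E
R = -3872 (R = -11*(-22)*(-16) = 242*(-16) = -3872)
(R + 31272)/(T(U, -29) + 15372) = (-3872 + 31272)/(193 + 15372) = 27400/15565 = 27400*(1/15565) = 5480/3113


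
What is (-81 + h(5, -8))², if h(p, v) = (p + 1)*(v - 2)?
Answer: 19881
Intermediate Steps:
h(p, v) = (1 + p)*(-2 + v)
(-81 + h(5, -8))² = (-81 + (-2 - 8 - 2*5 + 5*(-8)))² = (-81 + (-2 - 8 - 10 - 40))² = (-81 - 60)² = (-141)² = 19881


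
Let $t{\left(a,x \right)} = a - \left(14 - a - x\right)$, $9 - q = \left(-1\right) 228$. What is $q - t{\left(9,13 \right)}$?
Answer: $220$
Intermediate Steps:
$q = 237$ ($q = 9 - \left(-1\right) 228 = 9 - -228 = 9 + 228 = 237$)
$t{\left(a,x \right)} = -14 + x + 2 a$ ($t{\left(a,x \right)} = a + \left(-14 + a + x\right) = -14 + x + 2 a$)
$q - t{\left(9,13 \right)} = 237 - \left(-14 + 13 + 2 \cdot 9\right) = 237 - \left(-14 + 13 + 18\right) = 237 - 17 = 220$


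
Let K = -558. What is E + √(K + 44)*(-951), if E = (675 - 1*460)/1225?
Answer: 43/245 - 951*I*√514 ≈ 0.17551 - 21561.0*I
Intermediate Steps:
E = 43/245 (E = (675 - 460)*(1/1225) = 215*(1/1225) = 43/245 ≈ 0.17551)
E + √(K + 44)*(-951) = 43/245 + √(-558 + 44)*(-951) = 43/245 + √(-514)*(-951) = 43/245 + (I*√514)*(-951) = 43/245 - 951*I*√514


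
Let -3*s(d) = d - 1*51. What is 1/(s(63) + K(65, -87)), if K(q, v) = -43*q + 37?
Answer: -1/2762 ≈ -0.00036206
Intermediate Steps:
s(d) = 17 - d/3 (s(d) = -(d - 1*51)/3 = -(d - 51)/3 = -(-51 + d)/3 = 17 - d/3)
K(q, v) = 37 - 43*q
1/(s(63) + K(65, -87)) = 1/((17 - 1/3*63) + (37 - 43*65)) = 1/((17 - 21) + (37 - 2795)) = 1/(-4 - 2758) = 1/(-2762) = -1/2762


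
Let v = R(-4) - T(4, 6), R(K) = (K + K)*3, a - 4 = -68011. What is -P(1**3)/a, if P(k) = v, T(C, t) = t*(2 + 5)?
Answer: -22/22669 ≈ -0.00097049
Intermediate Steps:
a = -68007 (a = 4 - 68011 = -68007)
T(C, t) = 7*t (T(C, t) = t*7 = 7*t)
R(K) = 6*K (R(K) = (2*K)*3 = 6*K)
v = -66 (v = 6*(-4) - 7*6 = -24 - 1*42 = -24 - 42 = -66)
P(k) = -66
-P(1**3)/a = -(-66)/(-68007) = -(-66)*(-1)/68007 = -1*22/22669 = -22/22669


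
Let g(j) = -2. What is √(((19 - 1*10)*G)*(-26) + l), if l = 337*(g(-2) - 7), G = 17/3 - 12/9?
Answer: I*√4047 ≈ 63.616*I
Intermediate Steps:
G = 13/3 (G = 17*(⅓) - 12*⅑ = 17/3 - 4/3 = 13/3 ≈ 4.3333)
l = -3033 (l = 337*(-2 - 7) = 337*(-9) = -3033)
√(((19 - 1*10)*G)*(-26) + l) = √(((19 - 1*10)*(13/3))*(-26) - 3033) = √(((19 - 10)*(13/3))*(-26) - 3033) = √((9*(13/3))*(-26) - 3033) = √(39*(-26) - 3033) = √(-1014 - 3033) = √(-4047) = I*√4047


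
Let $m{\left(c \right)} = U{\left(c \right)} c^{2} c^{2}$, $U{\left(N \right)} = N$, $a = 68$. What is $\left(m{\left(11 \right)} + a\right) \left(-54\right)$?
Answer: $-8700426$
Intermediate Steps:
$m{\left(c \right)} = c^{5}$ ($m{\left(c \right)} = c c^{2} c^{2} = c^{3} c^{2} = c^{5}$)
$\left(m{\left(11 \right)} + a\right) \left(-54\right) = \left(11^{5} + 68\right) \left(-54\right) = \left(161051 + 68\right) \left(-54\right) = 161119 \left(-54\right) = -8700426$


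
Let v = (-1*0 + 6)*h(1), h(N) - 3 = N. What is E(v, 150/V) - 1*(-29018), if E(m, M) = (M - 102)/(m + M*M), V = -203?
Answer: 2814340/97 ≈ 29014.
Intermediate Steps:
h(N) = 3 + N
v = 24 (v = (-1*0 + 6)*(3 + 1) = (0 + 6)*4 = 6*4 = 24)
E(m, M) = (-102 + M)/(m + M**2)
E(v, 150/V) - 1*(-29018) = (-102 + 150/(-203))/(24 + (150/(-203))**2) - 1*(-29018) = (-102 + 150*(-1/203))/(24 + (150*(-1/203))**2) + 29018 = (-102 - 150/203)/(24 + (-150/203)**2) + 29018 = -20856/203/(24 + 22500/41209) + 29018 = -20856/203/(1011516/41209) + 29018 = (41209/1011516)*(-20856/203) + 29018 = -406/97 + 29018 = 2814340/97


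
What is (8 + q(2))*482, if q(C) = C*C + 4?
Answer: 7712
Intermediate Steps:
q(C) = 4 + C² (q(C) = C² + 4 = 4 + C²)
(8 + q(2))*482 = (8 + (4 + 2²))*482 = (8 + (4 + 4))*482 = (8 + 8)*482 = 16*482 = 7712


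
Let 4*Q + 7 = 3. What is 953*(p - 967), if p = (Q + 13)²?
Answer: -784319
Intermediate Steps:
Q = -1 (Q = -7/4 + (¼)*3 = -7/4 + ¾ = -1)
p = 144 (p = (-1 + 13)² = 12² = 144)
953*(p - 967) = 953*(144 - 967) = 953*(-823) = -784319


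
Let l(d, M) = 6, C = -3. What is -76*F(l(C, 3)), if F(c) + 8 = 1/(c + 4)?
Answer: 3002/5 ≈ 600.40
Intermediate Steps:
F(c) = -8 + 1/(4 + c) (F(c) = -8 + 1/(c + 4) = -8 + 1/(4 + c))
-76*F(l(C, 3)) = -76*(-31 - 8*6)/(4 + 6) = -76*(-31 - 48)/10 = -38*(-79)/5 = -76*(-79/10) = 3002/5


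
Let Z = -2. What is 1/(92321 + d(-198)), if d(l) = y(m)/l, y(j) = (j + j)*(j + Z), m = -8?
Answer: 99/9139699 ≈ 1.0832e-5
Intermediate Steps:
y(j) = 2*j*(-2 + j) (y(j) = (j + j)*(j - 2) = (2*j)*(-2 + j) = 2*j*(-2 + j))
d(l) = 160/l (d(l) = (2*(-8)*(-2 - 8))/l = (2*(-8)*(-10))/l = 160/l)
1/(92321 + d(-198)) = 1/(92321 + 160/(-198)) = 1/(92321 + 160*(-1/198)) = 1/(92321 - 80/99) = 1/(9139699/99) = 99/9139699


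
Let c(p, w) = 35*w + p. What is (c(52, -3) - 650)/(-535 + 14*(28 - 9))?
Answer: 703/269 ≈ 2.6134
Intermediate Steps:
c(p, w) = p + 35*w
(c(52, -3) - 650)/(-535 + 14*(28 - 9)) = ((52 + 35*(-3)) - 650)/(-535 + 14*(28 - 9)) = ((52 - 105) - 650)/(-535 + 14*19) = (-53 - 650)/(-535 + 266) = -703/(-269) = -703*(-1/269) = 703/269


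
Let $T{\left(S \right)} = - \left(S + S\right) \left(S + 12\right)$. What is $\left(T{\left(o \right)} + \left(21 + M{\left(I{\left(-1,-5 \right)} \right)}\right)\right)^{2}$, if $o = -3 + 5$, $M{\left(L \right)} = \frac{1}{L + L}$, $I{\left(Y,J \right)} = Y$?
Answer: $\frac{5041}{4} \approx 1260.3$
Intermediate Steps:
$M{\left(L \right)} = \frac{1}{2 L}$
$o = 2$
$T{\left(S \right)} = - 2 S \left(12 + S\right)$
$\left(T{\left(o \right)} + \left(21 + M{\left(I{\left(-1,-5 \right)} \right)}\right)\right)^{2} = \left(\left(-2\right) 2 \left(12 + 2\right) + \left(21 + \frac{1}{2 \left(-1\right)}\right)\right)^{2} = \left(\left(-2\right) 2 \cdot 14 + \left(21 + \frac{1}{2} \left(-1\right)\right)\right)^{2} = \left(-56 + \left(21 - \frac{1}{2}\right)\right)^{2} = \left(-56 + \frac{41}{2}\right)^{2} = \left(- \frac{71}{2}\right)^{2} = \frac{5041}{4}$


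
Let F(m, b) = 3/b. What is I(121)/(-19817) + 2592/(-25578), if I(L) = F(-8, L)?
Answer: -49327953/486764971 ≈ -0.10134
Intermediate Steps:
I(L) = 3/L
I(121)/(-19817) + 2592/(-25578) = (3/121)/(-19817) + 2592/(-25578) = (3*(1/121))*(-1/19817) + 2592*(-1/25578) = (3/121)*(-1/19817) - 144/1421 = -3/2397857 - 144/1421 = -49327953/486764971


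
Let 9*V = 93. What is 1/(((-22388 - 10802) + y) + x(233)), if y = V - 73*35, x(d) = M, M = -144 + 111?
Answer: -3/107303 ≈ -2.7958e-5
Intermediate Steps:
V = 31/3 (V = (⅑)*93 = 31/3 ≈ 10.333)
M = -33
x(d) = -33
y = -7634/3 (y = 31/3 - 73*35 = 31/3 - 2555 = -7634/3 ≈ -2544.7)
1/(((-22388 - 10802) + y) + x(233)) = 1/(((-22388 - 10802) - 7634/3) - 33) = 1/((-33190 - 7634/3) - 33) = 1/(-107204/3 - 33) = 1/(-107303/3) = -3/107303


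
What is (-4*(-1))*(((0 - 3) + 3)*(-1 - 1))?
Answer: 0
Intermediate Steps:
(-4*(-1))*(((0 - 3) + 3)*(-1 - 1)) = 4*((-3 + 3)*(-2)) = 4*(0*(-2)) = 4*0 = 0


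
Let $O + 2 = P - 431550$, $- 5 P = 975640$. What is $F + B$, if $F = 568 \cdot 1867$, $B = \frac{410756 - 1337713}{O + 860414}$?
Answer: $\frac{247863695747}{233734} \approx 1.0605 \cdot 10^{6}$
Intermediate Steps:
$P = -195128$ ($P = \left(- \frac{1}{5}\right) 975640 = -195128$)
$O = -626680$ ($O = -2 - 626678 = -626680$)
$B = - \frac{926957}{233734}$ ($B = \frac{410756 - 1337713}{-626680 + 860414} = - \frac{926957}{233734} \approx -3.9659$)
$F = 1060456$
$F + B = 1060456 - \frac{926957}{233734} = \frac{247863695747}{233734}$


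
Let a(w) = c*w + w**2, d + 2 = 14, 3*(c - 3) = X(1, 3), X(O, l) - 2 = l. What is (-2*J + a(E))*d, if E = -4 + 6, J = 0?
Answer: 160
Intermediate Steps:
X(O, l) = 2 + l
c = 14/3 (c = 3 + (2 + 3)/3 = 3 + (1/3)*5 = 3 + 5/3 = 14/3 ≈ 4.6667)
E = 2
d = 12 (d = -2 + 14 = 12)
a(w) = w**2 + 14*w/3 (a(w) = 14*w/3 + w**2 = w**2 + 14*w/3)
(-2*J + a(E))*d = (-2*0 + (1/3)*2*(14 + 3*2))*12 = (0 + (1/3)*2*(14 + 6))*12 = (0 + (1/3)*2*20)*12 = (0 + 40/3)*12 = (40/3)*12 = 160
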